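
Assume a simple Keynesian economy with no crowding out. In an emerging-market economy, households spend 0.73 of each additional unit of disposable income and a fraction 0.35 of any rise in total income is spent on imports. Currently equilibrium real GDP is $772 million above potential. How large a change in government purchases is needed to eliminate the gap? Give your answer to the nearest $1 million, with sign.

−$479 million

Spending multiplier = 1/(1 − c + m) = 1/(1 − 0.73 + 0.35) = 1/0.62 ≈ 1.613.
Need ΔY = −$772 million, so ΔG = ΔY/k = (−$772 million) × 0.62 ≈ −$479 million.
The government should cut government purchases by $479 million.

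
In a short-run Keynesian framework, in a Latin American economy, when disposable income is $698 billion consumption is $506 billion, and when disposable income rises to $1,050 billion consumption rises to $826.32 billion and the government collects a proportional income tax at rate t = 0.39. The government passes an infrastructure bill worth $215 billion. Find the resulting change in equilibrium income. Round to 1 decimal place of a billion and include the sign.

+$483.3 billion

MPC = ΔC/ΔYd = (826.32 − 506)/(1,050 − 698) = 320.32/352 = 0.91.
Government-spending multiplier = 1/(1 − c(1−t)) = 1/(1 − 0.91×0.61) = 1/0.4449 ≈ 2.248.
ΔY = k × ΔG = (+$215 billion) / 0.4449 ≈ +$483.3 billion.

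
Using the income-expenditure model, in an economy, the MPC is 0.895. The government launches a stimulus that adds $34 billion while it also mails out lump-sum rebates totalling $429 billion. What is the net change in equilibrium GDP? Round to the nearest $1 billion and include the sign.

+$3,981 billion

Expenditure multiplier = 1/(1 − MPC) = 1/(1 − 0.895) = 1/0.105 ≈ 9.524.
ΔG contributes k·ΔG = (+$34 billion) / 0.105 ≈ +$323.8 billion.
ΔT of −$429 billion changes first-round spending by −c·ΔT = +$383.955 billion, contributing k·(−c·ΔT) = (+$383.955 billion) / 0.105 ≈ +$3,656.7 billion.
Net ΔY = k(ΔG − c·ΔT) = (+$417.955 billion) / 0.105 ≈ +$3,981 billion.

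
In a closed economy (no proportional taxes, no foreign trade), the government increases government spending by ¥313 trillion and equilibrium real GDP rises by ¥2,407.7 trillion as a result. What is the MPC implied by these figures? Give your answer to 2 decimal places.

0.87

Implied spending multiplier k = ΔY/ΔG = 2,407.7/313 ≈ 7.6923.
Since k = 1/(1 − MPC), MPC = 1 − 1/k = 1 − ΔG/ΔY = 1 − 313/2,407.7 ≈ 0.87.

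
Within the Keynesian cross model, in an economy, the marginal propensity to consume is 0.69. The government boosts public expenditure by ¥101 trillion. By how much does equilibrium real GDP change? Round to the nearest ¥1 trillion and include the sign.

Spending multiplier = 1/(1 − MPC) = 1/(1 − 0.69) = 1/0.31 ≈ 3.226.
ΔY = k × ΔG = (+¥101 trillion) / 0.31 ≈ +¥326 trillion.

+¥326 trillion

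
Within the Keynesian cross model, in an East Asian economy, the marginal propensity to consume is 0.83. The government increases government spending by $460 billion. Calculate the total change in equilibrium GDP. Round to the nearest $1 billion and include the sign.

Spending multiplier = 1/(1 − MPC) = 1/(1 − 0.83) = 1/0.17 ≈ 5.882.
ΔY = k × ΔG = (+$460 billion) / 0.17 ≈ +$2,706 billion.

+$2,706 billion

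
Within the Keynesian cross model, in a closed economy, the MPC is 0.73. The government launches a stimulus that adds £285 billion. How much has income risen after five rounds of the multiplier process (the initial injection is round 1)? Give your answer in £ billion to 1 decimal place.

£836.7 billion

Round 1 adds ΔG = £285 billion; each later round is MPC = 0.73 times the previous.
After 5 rounds: 285 + 208.05 + 151.8765 + 110.869845 + 80.93498685 = ΔG·(1 − c^5)/(1 − c) = 285 × (1 − 0.2073071593)/0.27 ≈ £836.7 billion.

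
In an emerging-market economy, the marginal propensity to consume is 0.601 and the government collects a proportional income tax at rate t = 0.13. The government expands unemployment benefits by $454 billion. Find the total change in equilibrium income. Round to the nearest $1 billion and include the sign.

+$572 billion

The transfer change shifts disposable income by +$454 billion, so first-round consumption changes by c·ΔTR = 0.601 × (+$454 billion) = +$272.854 billion.
Expenditure multiplier = 1/(1 − c(1−t)) = 1/(1 − 0.601×0.87) = 1/0.47713 ≈ 2.096.
The transfer multiplier is c × k ≈ 1.26, so ΔY = k × (c·ΔTR) = (+$272.854 billion) / 0.47713 ≈ +$572 billion.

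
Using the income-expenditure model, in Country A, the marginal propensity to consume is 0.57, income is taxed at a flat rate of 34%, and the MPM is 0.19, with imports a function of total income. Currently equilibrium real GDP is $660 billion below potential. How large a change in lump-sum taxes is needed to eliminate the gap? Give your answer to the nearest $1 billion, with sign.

−$942 billion

Spending multiplier = 1/(1 − c(1−t) + m) = 1/(1 − 0.57×0.66 + 0.19) = 1/0.8138 ≈ 1.229.
Tax multiplier = −c·k = −0.57/0.8138 ≈ −0.7. Need ΔY = +$660 billion, so ΔT = ΔY/(−c·k) = −(+$660 billion) × 0.8138 / 0.57 ≈ −$942 billion.
The government should cut lump-sum taxes by $942 billion.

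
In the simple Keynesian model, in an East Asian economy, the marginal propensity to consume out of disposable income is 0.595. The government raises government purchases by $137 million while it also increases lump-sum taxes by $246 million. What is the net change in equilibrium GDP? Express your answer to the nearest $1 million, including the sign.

−$23 million

Expenditure multiplier = 1/(1 − MPC) = 1/(1 − 0.595) = 1/0.405 ≈ 2.469.
ΔG contributes k·ΔG = (+$137 million) / 0.405 ≈ +$338.3 million.
ΔT of +$246 million changes first-round spending by −c·ΔT = −$146.37 million, contributing k·(−c·ΔT) = (−$146.37 million) / 0.405 ≈ −$361.4 million.
Net ΔY = k(ΔG − c·ΔT) = (−$9.37 million) / 0.405 ≈ −$23 million.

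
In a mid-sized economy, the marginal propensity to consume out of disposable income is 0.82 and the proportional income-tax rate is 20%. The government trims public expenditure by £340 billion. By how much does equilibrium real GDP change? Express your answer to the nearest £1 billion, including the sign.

Expenditure multiplier = 1/(1 − c(1−t)) = 1/(1 − 0.82×0.8) = 1/0.344 ≈ 2.907.
ΔY = k × ΔG = (−£340 billion) / 0.344 ≈ −£988 billion.

−£988 billion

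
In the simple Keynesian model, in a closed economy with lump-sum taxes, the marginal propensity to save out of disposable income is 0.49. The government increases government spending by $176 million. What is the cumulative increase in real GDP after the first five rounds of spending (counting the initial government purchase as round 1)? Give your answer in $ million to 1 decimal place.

MPC = 1 − MPS = 1 − 0.49 = 0.51.
Round 1 adds ΔG = $176 million; each later round is MPC = 0.51 times the previous.
After 5 rounds: 176 + 89.76 + 45.7776 + 23.346576 + 11.90675376 = ΔG·(1 − c^5)/(1 − c) = 176 × (1 − 0.0345025251)/0.49 ≈ $346.8 million.

$346.8 million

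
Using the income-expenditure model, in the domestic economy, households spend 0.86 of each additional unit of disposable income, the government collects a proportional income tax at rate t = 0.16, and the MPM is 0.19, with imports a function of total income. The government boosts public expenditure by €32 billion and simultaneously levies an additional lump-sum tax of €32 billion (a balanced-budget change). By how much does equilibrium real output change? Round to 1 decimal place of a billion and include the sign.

+€9.6 billion

Expenditure multiplier = 1/(1 − c(1−t) + m) = 1/(1 − 0.86×0.84 + 0.19) = 1/0.4676 ≈ 2.139.
ΔG contributes k·ΔG = (+€32 billion) / 0.4676 ≈ +€68.4 billion.
ΔT of +€32 billion changes first-round spending by −c·ΔT = −€27.52 billion, contributing k·(−c·ΔT) = (−€27.52 billion) / 0.4676 ≈ −€58.9 billion.
Net ΔY = k(ΔG − c·ΔT) = (+€4.48 billion) / 0.4676 ≈ +€9.6 billion.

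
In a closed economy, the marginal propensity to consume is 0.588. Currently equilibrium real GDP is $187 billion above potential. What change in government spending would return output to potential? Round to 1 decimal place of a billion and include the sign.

−$77.0 billion

Spending multiplier = 1/(1 − MPC) = 1/(1 − 0.588) = 1/0.412 ≈ 2.427.
Need ΔY = −$187 billion, so ΔG = ΔY/k = (−$187 billion) × 0.412 ≈ −$77 billion.
The government should cut government spending by $77 billion.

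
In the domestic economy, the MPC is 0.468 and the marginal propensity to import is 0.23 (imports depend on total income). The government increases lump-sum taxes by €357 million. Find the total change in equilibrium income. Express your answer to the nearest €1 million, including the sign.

−€219 million

A lump-sum tax change of +€357 million shifts disposable income by −€357 million; first-round consumption changes by −c × ΔT = −0.468 × (+€357 million) = −€167.076 million.
Expenditure multiplier = 1/(1 − c + m) = 1/(1 − 0.468 + 0.23) = 1/0.762 ≈ 1.312.
The tax multiplier is −c × k ≈ −0.614, so ΔY = k × (−c·ΔT) = (−€167.076 million) / 0.762 ≈ −€219 million.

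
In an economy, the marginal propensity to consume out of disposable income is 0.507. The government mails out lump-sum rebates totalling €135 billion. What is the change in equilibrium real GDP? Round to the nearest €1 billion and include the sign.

A lump-sum tax change of −€135 billion shifts disposable income by +€135 billion; first-round consumption changes by −c × ΔT = −0.507 × (−€135 billion) = +€68.445 billion.
Expenditure multiplier = 1/(1 − MPC) = 1/(1 − 0.507) = 1/0.493 ≈ 2.028.
The tax multiplier is −c × k ≈ −1.028, so ΔY = k × (−c·ΔT) = (+€68.445 billion) / 0.493 ≈ +€139 billion.

+€139 billion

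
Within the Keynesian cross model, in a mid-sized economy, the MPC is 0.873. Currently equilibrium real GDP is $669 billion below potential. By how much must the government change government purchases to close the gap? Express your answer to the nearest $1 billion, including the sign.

+$85 billion

Spending multiplier = 1/(1 − MPC) = 1/(1 − 0.873) = 1/0.127 ≈ 7.874.
Need ΔY = +$669 billion, so ΔG = ΔY/k = (+$669 billion) × 0.127 ≈ +$85 billion.
The government should increase government purchases by $85 billion.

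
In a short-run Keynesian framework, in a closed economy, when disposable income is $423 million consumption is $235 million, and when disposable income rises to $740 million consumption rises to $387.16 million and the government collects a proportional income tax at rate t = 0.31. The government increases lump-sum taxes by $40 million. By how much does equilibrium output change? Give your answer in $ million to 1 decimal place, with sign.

MPC = ΔC/ΔYd = (387.16 − 235)/(740 − 423) = 152.16/317 = 0.48.
A lump-sum tax change of +$40 million shifts disposable income by −$40 million; first-round consumption changes by −c × ΔT = −0.48 × (+$40 million) = −$19.2 million.
Expenditure multiplier = 1/(1 − c(1−t)) = 1/(1 − 0.48×0.69) = 1/0.6688 ≈ 1.495.
The tax multiplier is −c × k ≈ −0.718, so ΔY = k × (−c·ΔT) = (−$19.2 million) / 0.6688 ≈ −$28.7 million.

−$28.7 million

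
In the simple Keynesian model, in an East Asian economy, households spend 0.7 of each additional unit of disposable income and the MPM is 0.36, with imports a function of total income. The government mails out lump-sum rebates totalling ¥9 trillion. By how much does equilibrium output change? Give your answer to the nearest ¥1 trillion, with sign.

A lump-sum tax change of −¥9 trillion shifts disposable income by +¥9 trillion; first-round consumption changes by −c × ΔT = −0.7 × (−¥9 trillion) = +¥6.3 trillion.
Expenditure multiplier = 1/(1 − c + m) = 1/(1 − 0.7 + 0.36) = 1/0.66 ≈ 1.515.
The tax multiplier is −c × k ≈ −1.061, so ΔY = k × (−c·ΔT) = (+¥6.3 trillion) / 0.66 ≈ +¥10 trillion.

+¥10 trillion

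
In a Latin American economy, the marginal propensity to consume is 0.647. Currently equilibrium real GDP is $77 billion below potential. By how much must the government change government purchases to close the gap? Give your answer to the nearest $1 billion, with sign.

Spending multiplier = 1/(1 − MPC) = 1/(1 − 0.647) = 1/0.353 ≈ 2.833.
Need ΔY = +$77 billion, so ΔG = ΔY/k = (+$77 billion) × 0.353 ≈ +$27 billion.
The government should increase government purchases by $27 billion.

+$27 billion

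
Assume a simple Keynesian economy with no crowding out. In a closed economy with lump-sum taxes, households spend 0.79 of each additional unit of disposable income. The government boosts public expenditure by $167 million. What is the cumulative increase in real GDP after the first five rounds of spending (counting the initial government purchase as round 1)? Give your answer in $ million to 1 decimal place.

$550.5 million

Round 1 adds ΔG = $167 million; each later round is MPC = 0.79 times the previous.
After 5 rounds: 167 + 131.93 + 104.2247 + 82.337513 + 65.04663527 = ΔG·(1 − c^5)/(1 − c) = 167 × (1 − 0.3077056399)/0.21 ≈ $550.5 million.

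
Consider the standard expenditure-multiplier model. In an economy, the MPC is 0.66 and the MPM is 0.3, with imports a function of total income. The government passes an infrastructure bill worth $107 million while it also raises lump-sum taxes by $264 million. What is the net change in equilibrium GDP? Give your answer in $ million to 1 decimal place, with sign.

Expenditure multiplier = 1/(1 − c + m) = 1/(1 − 0.66 + 0.3) = 1/0.64 ≈ 1.563.
ΔG contributes k·ΔG = (+$107 million) / 0.64 ≈ +$167.2 million.
ΔT of +$264 million changes first-round spending by −c·ΔT = −$174.24 million, contributing k·(−c·ΔT) = (−$174.24 million) / 0.64 ≈ −$272.3 million.
Net ΔY = k(ΔG − c·ΔT) = (−$67.24 million) / 0.64 ≈ −$105.1 million.

−$105.1 million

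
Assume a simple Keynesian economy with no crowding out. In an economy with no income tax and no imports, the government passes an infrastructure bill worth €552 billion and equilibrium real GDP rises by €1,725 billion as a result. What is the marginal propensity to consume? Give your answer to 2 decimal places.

Implied spending multiplier k = ΔY/ΔG = 1,725/552 = 3.125.
Since k = 1/(1 − MPC), MPC = 1 − 1/k = 1 − ΔG/ΔY = 1 − 552/1,725 = 0.68.

0.68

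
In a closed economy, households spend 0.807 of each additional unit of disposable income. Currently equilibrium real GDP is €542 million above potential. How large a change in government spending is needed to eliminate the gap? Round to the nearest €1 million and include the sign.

Spending multiplier = 1/(1 − MPC) = 1/(1 − 0.807) = 1/0.193 ≈ 5.181.
Need ΔY = −€542 million, so ΔG = ΔY/k = (−€542 million) × 0.193 ≈ −€105 million.
The government should cut government spending by €105 million.

−€105 million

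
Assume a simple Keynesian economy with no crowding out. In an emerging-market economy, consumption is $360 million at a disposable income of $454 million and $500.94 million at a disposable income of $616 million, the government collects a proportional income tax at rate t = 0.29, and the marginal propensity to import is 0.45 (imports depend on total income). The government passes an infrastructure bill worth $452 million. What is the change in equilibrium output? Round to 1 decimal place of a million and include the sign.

MPC = ΔC/ΔYd = (500.94 − 360)/(616 − 454) = 140.94/162 = 0.87.
Spending multiplier = 1/(1 − c(1−t) + m) = 1/(1 − 0.87×0.71 + 0.45) = 1/0.8323 ≈ 1.201.
ΔY = k × ΔG = (+$452 million) / 0.8323 ≈ +$543.1 million.

+$543.1 million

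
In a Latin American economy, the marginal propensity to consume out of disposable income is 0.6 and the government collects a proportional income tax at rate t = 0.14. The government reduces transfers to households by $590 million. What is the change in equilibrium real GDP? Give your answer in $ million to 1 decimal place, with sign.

The transfer change shifts disposable income by −$590 million, so first-round consumption changes by c·ΔTR = 0.6 × (−$590 million) = −$354 million.
Expenditure multiplier = 1/(1 − c(1−t)) = 1/(1 − 0.6×0.86) = 1/0.484 ≈ 2.066.
The transfer multiplier is c × k ≈ 1.24, so ΔY = k × (c·ΔTR) = (−$354 million) / 0.484 ≈ −$731.4 million.

−$731.4 million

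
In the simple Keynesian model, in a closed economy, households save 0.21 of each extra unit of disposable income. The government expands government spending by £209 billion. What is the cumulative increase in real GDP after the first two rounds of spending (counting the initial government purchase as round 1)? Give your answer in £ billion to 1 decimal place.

£374.1 billion

MPC = 1 − MPS = 1 − 0.21 = 0.79.
Round 1 adds ΔG = £209 billion; each later round is MPC = 0.79 times the previous.
After 2 rounds: 209 + 165.11 = ΔG·(1 − c^2)/(1 − c) = 209 × (1 − 0.6241)/0.21 ≈ £374.1 billion.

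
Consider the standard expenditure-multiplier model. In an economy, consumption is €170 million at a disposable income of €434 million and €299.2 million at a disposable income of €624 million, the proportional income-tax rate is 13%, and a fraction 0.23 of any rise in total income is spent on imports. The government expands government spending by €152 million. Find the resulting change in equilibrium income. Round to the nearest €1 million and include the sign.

MPC = ΔC/ΔYd = (299.2 − 170)/(624 − 434) = 129.2/190 = 0.68.
Expenditure multiplier = 1/(1 − c(1−t) + m) = 1/(1 − 0.68×0.87 + 0.23) = 1/0.6384 ≈ 1.566.
ΔY = k × ΔG = (+€152 million) / 0.6384 ≈ +€238 million.

+€238 million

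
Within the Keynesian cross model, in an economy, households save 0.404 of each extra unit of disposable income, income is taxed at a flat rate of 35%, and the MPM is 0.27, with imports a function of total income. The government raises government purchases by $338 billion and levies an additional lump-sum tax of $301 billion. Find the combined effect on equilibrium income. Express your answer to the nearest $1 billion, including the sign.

MPC = 1 − MPS = 1 − 0.404 = 0.596.
Expenditure multiplier = 1/(1 − c(1−t) + m) = 1/(1 − 0.596×0.65 + 0.27) = 1/0.8826 ≈ 1.133.
ΔG contributes k·ΔG = (+$338 billion) / 0.8826 ≈ +$383 billion.
ΔT of +$301 billion changes first-round spending by −c·ΔT = −$179.396 billion, contributing k·(−c·ΔT) = (−$179.396 billion) / 0.8826 ≈ −$203.3 billion.
Net ΔY = k(ΔG − c·ΔT) = (+$158.604 billion) / 0.8826 ≈ +$180 billion.

+$180 billion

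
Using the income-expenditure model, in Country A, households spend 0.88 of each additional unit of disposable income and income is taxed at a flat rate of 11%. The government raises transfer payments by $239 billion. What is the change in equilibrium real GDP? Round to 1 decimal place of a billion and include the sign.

The transfer change shifts disposable income by +$239 billion, so first-round consumption changes by c·ΔTR = 0.88 × (+$239 billion) = +$210.32 billion.
Expenditure multiplier = 1/(1 − c(1−t)) = 1/(1 − 0.88×0.89) = 1/0.2168 ≈ 4.613.
The transfer multiplier is c × k ≈ 4.059, so ΔY = k × (c·ΔTR) = (+$210.32 billion) / 0.2168 ≈ +$970.1 billion.

+$970.1 billion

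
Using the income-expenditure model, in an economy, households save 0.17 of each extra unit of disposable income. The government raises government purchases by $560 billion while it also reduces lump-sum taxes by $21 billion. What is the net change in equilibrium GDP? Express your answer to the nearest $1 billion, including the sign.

+$3,397 billion

MPC = 1 − MPS = 1 − 0.17 = 0.83.
Expenditure multiplier = 1/(1 − MPC) = 1/(1 − 0.83) = 1/0.17 ≈ 5.882.
ΔG contributes k·ΔG = (+$560 billion) / 0.17 ≈ +$3,294.1 billion.
ΔT of −$21 billion changes first-round spending by −c·ΔT = +$17.43 billion, contributing k·(−c·ΔT) = (+$17.43 billion) / 0.17 ≈ +$102.5 billion.
Net ΔY = k(ΔG − c·ΔT) = (+$577.43 billion) / 0.17 ≈ +$3,397 billion.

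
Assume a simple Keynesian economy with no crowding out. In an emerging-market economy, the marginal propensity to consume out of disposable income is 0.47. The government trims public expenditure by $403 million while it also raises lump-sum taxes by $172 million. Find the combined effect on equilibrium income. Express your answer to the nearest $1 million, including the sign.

Expenditure multiplier = 1/(1 − MPC) = 1/(1 − 0.47) = 1/0.53 ≈ 1.887.
ΔG contributes k·ΔG = (−$403 million) / 0.53 ≈ −$760.4 million.
ΔT of +$172 million changes first-round spending by −c·ΔT = −$80.84 million, contributing k·(−c·ΔT) = (−$80.84 million) / 0.53 ≈ −$152.5 million.
Net ΔY = k(ΔG − c·ΔT) = (−$483.84 million) / 0.53 ≈ −$913 million.

−$913 million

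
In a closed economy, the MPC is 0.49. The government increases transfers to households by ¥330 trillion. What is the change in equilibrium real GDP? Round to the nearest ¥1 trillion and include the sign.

+¥317 trillion

The transfer change shifts disposable income by +¥330 trillion, so first-round consumption changes by c·ΔTR = 0.49 × (+¥330 trillion) = +¥161.7 trillion.
Expenditure multiplier = 1/(1 − MPC) = 1/(1 − 0.49) = 1/0.51 ≈ 1.961.
The transfer multiplier is c × k ≈ 0.961, so ΔY = k × (c·ΔTR) = (+¥161.7 trillion) / 0.51 ≈ +¥317 trillion.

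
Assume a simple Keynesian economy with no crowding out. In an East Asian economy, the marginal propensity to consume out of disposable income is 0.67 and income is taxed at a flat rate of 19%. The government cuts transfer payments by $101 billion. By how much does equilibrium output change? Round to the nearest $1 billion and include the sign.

−$148 billion

The transfer change shifts disposable income by −$101 billion, so first-round consumption changes by c·ΔTR = 0.67 × (−$101 billion) = −$67.67 billion.
Expenditure multiplier = 1/(1 − c(1−t)) = 1/(1 − 0.67×0.81) = 1/0.4573 ≈ 2.187.
The transfer multiplier is c × k ≈ 1.465, so ΔY = k × (c·ΔTR) = (−$67.67 billion) / 0.4573 ≈ −$148 billion.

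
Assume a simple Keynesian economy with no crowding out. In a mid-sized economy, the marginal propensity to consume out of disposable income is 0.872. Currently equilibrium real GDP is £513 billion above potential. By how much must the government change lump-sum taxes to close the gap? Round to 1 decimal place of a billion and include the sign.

+£75.3 billion

Spending multiplier = 1/(1 − MPC) = 1/(1 − 0.872) = 1/0.128 ≈ 7.813.
Tax multiplier = −c·k = −0.872/0.128 ≈ −6.813. Need ΔY = −£513 billion, so ΔT = ΔY/(−c·k) = −(−£513 billion) × 0.128 / 0.872 ≈ +£75.3 billion.
The government should raise lump-sum taxes by £75.3 billion.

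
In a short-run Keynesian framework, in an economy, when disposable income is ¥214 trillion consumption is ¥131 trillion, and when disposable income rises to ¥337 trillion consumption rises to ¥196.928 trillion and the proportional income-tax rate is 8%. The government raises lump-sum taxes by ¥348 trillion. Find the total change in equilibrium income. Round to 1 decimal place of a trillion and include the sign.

−¥368.0 trillion

MPC = ΔC/ΔYd = (196.928 − 131)/(337 − 214) = 65.928/123 = 0.536.
A lump-sum tax change of +¥348 trillion shifts disposable income by −¥348 trillion; first-round consumption changes by −c × ΔT = −0.536 × (+¥348 trillion) = −¥186.528 trillion.
Expenditure multiplier = 1/(1 − c(1−t)) = 1/(1 − 0.536×0.92) = 1/0.50688 ≈ 1.973.
The tax multiplier is −c × k ≈ −1.057, so ΔY = k × (−c·ΔT) = (−¥186.528 trillion) / 0.50688 ≈ −¥368 trillion.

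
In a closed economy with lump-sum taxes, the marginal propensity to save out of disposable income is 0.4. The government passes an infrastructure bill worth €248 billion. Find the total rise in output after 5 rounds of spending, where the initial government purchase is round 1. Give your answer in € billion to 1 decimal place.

€571.8 billion

MPC = 1 − MPS = 1 − 0.4 = 0.6.
Round 1 adds ΔG = €248 billion; each later round is MPC = 0.6 times the previous.
After 5 rounds: 248 + 148.8 + 89.28 + 53.568 + 32.1408 = ΔG·(1 − c^5)/(1 − c) = 248 × (1 − 0.07776)/0.4 ≈ €571.8 billion.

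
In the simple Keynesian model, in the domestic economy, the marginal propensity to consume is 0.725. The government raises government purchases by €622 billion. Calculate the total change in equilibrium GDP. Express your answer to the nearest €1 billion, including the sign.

+€2,262 billion

Government-spending multiplier = 1/(1 − MPC) = 1/(1 − 0.725) = 1/0.275 ≈ 3.636.
ΔY = k × ΔG = (+€622 billion) / 0.275 ≈ +€2,262 billion.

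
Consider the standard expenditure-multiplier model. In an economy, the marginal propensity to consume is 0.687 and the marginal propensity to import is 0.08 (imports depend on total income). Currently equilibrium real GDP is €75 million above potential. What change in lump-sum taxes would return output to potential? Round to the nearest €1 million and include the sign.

Spending multiplier = 1/(1 − c + m) = 1/(1 − 0.687 + 0.08) = 1/0.393 ≈ 2.545.
Tax multiplier = −c·k = −0.687/0.393 ≈ −1.748. Need ΔY = −€75 million, so ΔT = ΔY/(−c·k) = −(−€75 million) × 0.393 / 0.687 ≈ +€43 million.
The government should raise lump-sum taxes by €43 million.

+€43 million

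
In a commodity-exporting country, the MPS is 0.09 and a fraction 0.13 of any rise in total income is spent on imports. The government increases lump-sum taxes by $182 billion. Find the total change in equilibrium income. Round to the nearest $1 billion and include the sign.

−$753 billion

MPC = 1 − MPS = 1 − 0.09 = 0.91.
A lump-sum tax change of +$182 billion shifts disposable income by −$182 billion; first-round consumption changes by −c × ΔT = −0.91 × (+$182 billion) = −$165.62 billion.
Expenditure multiplier = 1/(1 − c + m) = 1/(1 − 0.91 + 0.13) = 1/0.22 ≈ 4.545.
The tax multiplier is −c × k ≈ −4.136, so ΔY = k × (−c·ΔT) = (−$165.62 billion) / 0.22 ≈ −$753 billion.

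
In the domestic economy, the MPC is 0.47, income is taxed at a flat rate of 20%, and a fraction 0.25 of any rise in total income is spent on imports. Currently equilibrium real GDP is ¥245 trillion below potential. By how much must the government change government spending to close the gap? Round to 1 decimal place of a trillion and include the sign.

Spending multiplier = 1/(1 − c(1−t) + m) = 1/(1 − 0.47×0.8 + 0.25) = 1/0.874 ≈ 1.144.
Need ΔY = +¥245 trillion, so ΔG = ΔY/k = (+¥245 trillion) × 0.874 ≈ +¥214.1 trillion.
The government should increase government spending by ¥214.1 trillion.

+¥214.1 trillion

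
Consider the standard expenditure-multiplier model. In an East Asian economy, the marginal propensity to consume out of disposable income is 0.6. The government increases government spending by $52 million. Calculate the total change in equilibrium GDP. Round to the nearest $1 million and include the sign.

Government-spending multiplier = 1/(1 − MPC) = 1/(1 − 0.6) = 1/0.4 = 2.5.
ΔY = k × ΔG = (+$52 million) / 0.4 = +$130 million.

+$130 million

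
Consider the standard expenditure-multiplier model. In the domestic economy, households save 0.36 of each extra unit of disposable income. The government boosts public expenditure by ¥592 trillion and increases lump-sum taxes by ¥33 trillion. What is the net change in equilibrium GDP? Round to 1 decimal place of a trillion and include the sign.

MPC = 1 − MPS = 1 − 0.36 = 0.64.
Expenditure multiplier = 1/(1 − MPC) = 1/(1 − 0.64) = 1/0.36 ≈ 2.778.
ΔG contributes k·ΔG = (+¥592 trillion) / 0.36 ≈ +¥1,644.4 trillion.
ΔT of +¥33 trillion changes first-round spending by −c·ΔT = −¥21.12 trillion, contributing k·(−c·ΔT) = (−¥21.12 trillion) / 0.36 ≈ −¥58.7 trillion.
Net ΔY = k(ΔG − c·ΔT) = (+¥570.88 trillion) / 0.36 ≈ +¥1,585.8 trillion.

+¥1,585.8 trillion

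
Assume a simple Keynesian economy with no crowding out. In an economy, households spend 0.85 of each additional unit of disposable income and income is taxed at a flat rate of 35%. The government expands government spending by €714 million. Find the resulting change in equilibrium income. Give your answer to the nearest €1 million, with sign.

+€1,596 million

Spending multiplier = 1/(1 − c(1−t)) = 1/(1 − 0.85×0.65) = 1/0.4475 ≈ 2.235.
ΔY = k × ΔG = (+€714 million) / 0.4475 ≈ +€1,596 million.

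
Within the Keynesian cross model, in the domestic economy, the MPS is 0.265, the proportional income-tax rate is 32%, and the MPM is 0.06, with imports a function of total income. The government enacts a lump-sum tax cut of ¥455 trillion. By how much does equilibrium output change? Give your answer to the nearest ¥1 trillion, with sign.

MPC = 1 − MPS = 1 − 0.265 = 0.735.
A lump-sum tax change of −¥455 trillion shifts disposable income by +¥455 trillion; first-round consumption changes by −c × ΔT = −0.735 × (−¥455 trillion) = +¥334.425 trillion.
Expenditure multiplier = 1/(1 − c(1−t) + m) = 1/(1 − 0.735×0.68 + 0.06) = 1/0.5602 ≈ 1.785.
The tax multiplier is −c × k ≈ −1.312, so ΔY = k × (−c·ΔT) = (+¥334.425 trillion) / 0.5602 ≈ +¥597 trillion.

+¥597 trillion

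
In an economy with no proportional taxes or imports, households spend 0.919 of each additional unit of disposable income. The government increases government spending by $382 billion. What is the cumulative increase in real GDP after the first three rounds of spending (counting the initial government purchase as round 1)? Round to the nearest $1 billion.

$1,056 billion

Round 1 adds ΔG = $382 billion; each later round is MPC = 0.919 times the previous.
After 3 rounds: 382 + 351.058 + 322.622302 = ΔG·(1 − c^3)/(1 − c) = 382 × (1 − 0.776151559)/0.081 ≈ $1,056 billion.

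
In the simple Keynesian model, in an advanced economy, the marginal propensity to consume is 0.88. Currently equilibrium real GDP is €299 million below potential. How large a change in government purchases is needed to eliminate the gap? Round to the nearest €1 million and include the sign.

+€36 million

Spending multiplier = 1/(1 − MPC) = 1/(1 − 0.88) = 1/0.12 ≈ 8.333.
Need ΔY = +€299 million, so ΔG = ΔY/k = (+€299 million) × 0.12 ≈ +€36 million.
The government should increase government purchases by €36 million.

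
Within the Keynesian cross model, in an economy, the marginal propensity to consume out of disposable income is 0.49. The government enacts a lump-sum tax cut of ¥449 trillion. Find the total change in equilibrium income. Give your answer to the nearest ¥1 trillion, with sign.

A lump-sum tax change of −¥449 trillion shifts disposable income by +¥449 trillion; first-round consumption changes by −c × ΔT = −0.49 × (−¥449 trillion) = +¥220.01 trillion.
Expenditure multiplier = 1/(1 − MPC) = 1/(1 − 0.49) = 1/0.51 ≈ 1.961.
The tax multiplier is −c × k ≈ −0.961, so ΔY = k × (−c·ΔT) = (+¥220.01 trillion) / 0.51 ≈ +¥431 trillion.

+¥431 trillion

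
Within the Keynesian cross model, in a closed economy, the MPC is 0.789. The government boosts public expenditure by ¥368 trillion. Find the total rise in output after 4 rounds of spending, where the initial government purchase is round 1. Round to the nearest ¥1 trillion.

Round 1 adds ΔG = ¥368 trillion; each later round is MPC = 0.789 times the previous.
After 4 rounds: 368 + 290.352 + 229.087728 + 180.750217392 = ΔG·(1 − c^4)/(1 − c) = 368 × (1 − 0.387532395441)/0.211 ≈ ¥1,068 trillion.

¥1,068 trillion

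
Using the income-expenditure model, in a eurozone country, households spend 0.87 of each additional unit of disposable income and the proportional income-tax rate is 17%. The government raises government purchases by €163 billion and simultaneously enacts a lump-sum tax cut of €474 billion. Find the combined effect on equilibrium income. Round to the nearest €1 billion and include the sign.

+€2,070 billion

Expenditure multiplier = 1/(1 − c(1−t)) = 1/(1 − 0.87×0.83) = 1/0.2779 ≈ 3.598.
ΔG contributes k·ΔG = (+€163 billion) / 0.2779 ≈ +€586.5 billion.
ΔT of −€474 billion changes first-round spending by −c·ΔT = +€412.38 billion, contributing k·(−c·ΔT) = (+€412.38 billion) / 0.2779 ≈ +€1,483.9 billion.
Net ΔY = k(ΔG − c·ΔT) = (+€575.38 billion) / 0.2779 ≈ +€2,070 billion.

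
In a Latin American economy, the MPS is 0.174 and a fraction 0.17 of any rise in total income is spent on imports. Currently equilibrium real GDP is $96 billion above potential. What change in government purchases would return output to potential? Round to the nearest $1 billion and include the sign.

MPC = 1 − MPS = 1 − 0.174 = 0.826.
Spending multiplier = 1/(1 − c + m) = 1/(1 − 0.826 + 0.17) = 1/0.344 ≈ 2.907.
Need ΔY = −$96 billion, so ΔG = ΔY/k = (−$96 billion) × 0.344 ≈ −$33 billion.
The government should cut government purchases by $33 billion.

−$33 billion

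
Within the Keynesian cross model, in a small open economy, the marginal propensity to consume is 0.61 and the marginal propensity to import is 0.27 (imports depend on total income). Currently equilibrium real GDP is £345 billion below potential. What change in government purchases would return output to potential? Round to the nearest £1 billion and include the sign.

Spending multiplier = 1/(1 − c + m) = 1/(1 − 0.61 + 0.27) = 1/0.66 ≈ 1.515.
Need ΔY = +£345 billion, so ΔG = ΔY/k = (+£345 billion) × 0.66 ≈ +£228 billion.
The government should increase government purchases by £228 billion.

+£228 billion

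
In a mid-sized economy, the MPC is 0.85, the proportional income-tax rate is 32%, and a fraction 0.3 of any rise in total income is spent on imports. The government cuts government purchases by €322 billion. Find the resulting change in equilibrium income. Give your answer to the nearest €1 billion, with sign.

Expenditure multiplier = 1/(1 − c(1−t) + m) = 1/(1 − 0.85×0.68 + 0.3) = 1/0.722 ≈ 1.385.
ΔY = k × ΔG = (−€322 billion) / 0.722 ≈ −€446 billion.

−€446 billion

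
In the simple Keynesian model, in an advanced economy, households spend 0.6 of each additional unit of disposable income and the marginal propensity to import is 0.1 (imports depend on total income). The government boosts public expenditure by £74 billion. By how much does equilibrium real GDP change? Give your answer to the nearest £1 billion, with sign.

+£148 billion

Government-spending multiplier = 1/(1 − c + m) = 1/(1 − 0.6 + 0.1) = 1/0.5 = 2.
ΔY = k × ΔG = (+£74 billion) / 0.5 = +£148 billion.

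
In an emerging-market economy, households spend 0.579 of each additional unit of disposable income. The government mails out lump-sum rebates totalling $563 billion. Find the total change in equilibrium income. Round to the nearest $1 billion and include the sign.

+$774 billion

A lump-sum tax change of −$563 billion shifts disposable income by +$563 billion; first-round consumption changes by −c × ΔT = −0.579 × (−$563 billion) = +$325.977 billion.
Expenditure multiplier = 1/(1 − MPC) = 1/(1 − 0.579) = 1/0.421 ≈ 2.375.
The tax multiplier is −c × k ≈ −1.375, so ΔY = k × (−c·ΔT) = (+$325.977 billion) / 0.421 ≈ +$774 billion.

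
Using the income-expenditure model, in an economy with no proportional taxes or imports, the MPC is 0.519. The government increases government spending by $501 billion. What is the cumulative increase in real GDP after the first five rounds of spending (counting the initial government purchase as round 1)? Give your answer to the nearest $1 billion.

$1,002 billion

Round 1 adds ΔG = $501 billion; each later round is MPC = 0.519 times the previous.
After 5 rounds: 501 + 260.019 + 134.949861 + 70.038977859 + 36.350229508821 = ΔG·(1 − c^5)/(1 − c) = 501 × (1 − 0.037656225778599)/0.481 ≈ $1,002 billion.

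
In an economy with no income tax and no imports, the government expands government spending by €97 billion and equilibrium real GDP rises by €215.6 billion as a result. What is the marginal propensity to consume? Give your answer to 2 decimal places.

0.55

Implied spending multiplier k = ΔY/ΔG = 215.6/97 ≈ 2.2227.
Since k = 1/(1 − MPC), MPC = 1 − 1/k = 1 − ΔG/ΔY = 1 − 97/215.6 ≈ 0.55.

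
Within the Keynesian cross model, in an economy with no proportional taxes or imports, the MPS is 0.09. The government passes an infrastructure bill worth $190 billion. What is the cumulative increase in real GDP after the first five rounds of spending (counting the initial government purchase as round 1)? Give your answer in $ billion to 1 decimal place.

$793.7 billion

MPC = 1 − MPS = 1 − 0.09 = 0.91.
Round 1 adds ΔG = $190 billion; each later round is MPC = 0.91 times the previous.
After 5 rounds: 190 + 172.9 + 157.339 + 143.17849 + 130.2924259 = ΔG·(1 − c^5)/(1 − c) = 190 × (1 − 0.6240321451)/0.09 ≈ $793.7 billion.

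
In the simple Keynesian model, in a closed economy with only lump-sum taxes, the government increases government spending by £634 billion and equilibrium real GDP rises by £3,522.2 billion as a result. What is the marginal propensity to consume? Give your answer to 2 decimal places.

0.82

Implied spending multiplier k = ΔY/ΔG = 3,522.2/634 ≈ 5.5555.
Since k = 1/(1 − MPC), MPC = 1 − 1/k = 1 − ΔG/ΔY = 1 − 634/3,522.2 ≈ 0.82.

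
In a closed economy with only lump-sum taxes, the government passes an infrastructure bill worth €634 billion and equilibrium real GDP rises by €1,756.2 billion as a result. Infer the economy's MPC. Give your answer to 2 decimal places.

0.64

Implied spending multiplier k = ΔY/ΔG = 1,756.2/634 ≈ 2.77.
Since k = 1/(1 − MPC), MPC = 1 − 1/k = 1 − ΔG/ΔY = 1 − 634/1,756.2 ≈ 0.64.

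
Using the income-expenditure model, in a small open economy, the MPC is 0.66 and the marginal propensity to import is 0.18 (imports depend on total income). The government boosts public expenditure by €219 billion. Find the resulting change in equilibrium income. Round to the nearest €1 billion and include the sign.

Government-spending multiplier = 1/(1 − c + m) = 1/(1 − 0.66 + 0.18) = 1/0.52 ≈ 1.923.
ΔY = k × ΔG = (+€219 billion) / 0.52 ≈ +€421 billion.

+€421 billion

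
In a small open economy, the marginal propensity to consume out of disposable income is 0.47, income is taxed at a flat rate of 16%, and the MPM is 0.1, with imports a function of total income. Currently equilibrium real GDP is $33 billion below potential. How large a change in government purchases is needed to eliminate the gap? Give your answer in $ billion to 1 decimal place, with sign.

Spending multiplier = 1/(1 − c(1−t) + m) = 1/(1 − 0.47×0.84 + 0.1) = 1/0.7052 ≈ 1.418.
Need ΔY = +$33 billion, so ΔG = ΔY/k = (+$33 billion) × 0.7052 ≈ +$23.3 billion.
The government should increase government purchases by $23.3 billion.

+$23.3 billion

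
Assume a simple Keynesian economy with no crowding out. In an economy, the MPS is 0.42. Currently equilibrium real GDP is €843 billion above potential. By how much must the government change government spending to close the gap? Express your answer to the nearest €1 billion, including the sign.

−€354 billion

MPC = 1 − MPS = 1 − 0.42 = 0.58.
Spending multiplier = 1/(1 − MPC) = 1/(1 − 0.58) = 1/0.42 ≈ 2.381.
Need ΔY = −€843 billion, so ΔG = ΔY/k = (−€843 billion) × 0.42 ≈ −€354 billion.
The government should cut government spending by €354 billion.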